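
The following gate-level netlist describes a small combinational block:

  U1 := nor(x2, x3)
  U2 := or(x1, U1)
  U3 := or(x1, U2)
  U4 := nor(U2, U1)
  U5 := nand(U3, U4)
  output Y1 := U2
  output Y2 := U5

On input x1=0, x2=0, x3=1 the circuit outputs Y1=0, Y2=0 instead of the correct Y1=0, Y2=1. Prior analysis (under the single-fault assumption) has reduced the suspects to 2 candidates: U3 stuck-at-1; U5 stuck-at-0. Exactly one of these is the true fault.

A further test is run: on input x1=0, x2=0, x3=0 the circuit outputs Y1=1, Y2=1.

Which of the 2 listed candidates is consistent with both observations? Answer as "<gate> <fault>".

Evaluate each candidate on input x1=0, x2=0, x3=0:
  U3 stuck-at-1: U1=1, U2=1, U3=1 [stuck-at-1], U4=0, U5=1 → Y1=1, Y2=1 — matches
  U5 stuck-at-0: U1=1, U2=1, U3=1, U4=0, U5=0 [stuck-at-0] → Y1=1, Y2=0 — eliminated
Only U3 stuck-at-1 reproduces the observed Y1=1, Y2=1.

U3 stuck-at-1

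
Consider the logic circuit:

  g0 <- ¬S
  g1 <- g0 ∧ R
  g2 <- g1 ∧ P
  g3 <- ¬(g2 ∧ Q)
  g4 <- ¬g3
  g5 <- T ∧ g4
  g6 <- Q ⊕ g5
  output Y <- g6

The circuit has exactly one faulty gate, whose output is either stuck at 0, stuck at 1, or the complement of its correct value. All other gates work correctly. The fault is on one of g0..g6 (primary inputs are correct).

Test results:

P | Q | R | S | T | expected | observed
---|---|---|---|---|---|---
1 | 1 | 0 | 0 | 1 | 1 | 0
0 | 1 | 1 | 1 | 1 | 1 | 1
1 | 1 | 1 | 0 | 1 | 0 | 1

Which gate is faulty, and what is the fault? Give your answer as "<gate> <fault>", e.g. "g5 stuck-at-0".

Fault-free values for test 1 (P=1, Q=1, R=0, S=0, T=1): g0=1, g1=0, g2=0, g3=1, g4=0, g5=0, g6=1, giving Y=1. Observed 0.
Test 1: faults giving observed 0 are {g1 stuck-at-1, g1 inverted output, g2 stuck-at-1, g2 inverted output, g3 stuck-at-0, g3 inverted output, g4 stuck-at-1, g4 inverted output, g5 stuck-at-1, g5 inverted output, g6 stuck-at-0, g6 inverted output}.
Test 2 (P=0, Q=1, R=1, S=1, T=1): fault-free g0=0, g1=0, g2=0, g3=1, g4=0, g5=0, g6=1 → 1; observed 1. Eliminates g2 stuck-at-1, g2 inverted output, g3 stuck-at-0, g3 inverted output, g4 stuck-at-1, g4 inverted output, g5 stuck-at-1, g5 inverted output, g6 stuck-at-0, g6 inverted output.
Test 3 (P=1, Q=1, R=1, S=0, T=1): fault-free g0=1, g1=1, g2=1, g3=0, g4=1, g5=1, g6=0 → 0; observed 1. Eliminates g1 stuck-at-1.
Only g1 inverted output is consistent with every test.

g1 inverted output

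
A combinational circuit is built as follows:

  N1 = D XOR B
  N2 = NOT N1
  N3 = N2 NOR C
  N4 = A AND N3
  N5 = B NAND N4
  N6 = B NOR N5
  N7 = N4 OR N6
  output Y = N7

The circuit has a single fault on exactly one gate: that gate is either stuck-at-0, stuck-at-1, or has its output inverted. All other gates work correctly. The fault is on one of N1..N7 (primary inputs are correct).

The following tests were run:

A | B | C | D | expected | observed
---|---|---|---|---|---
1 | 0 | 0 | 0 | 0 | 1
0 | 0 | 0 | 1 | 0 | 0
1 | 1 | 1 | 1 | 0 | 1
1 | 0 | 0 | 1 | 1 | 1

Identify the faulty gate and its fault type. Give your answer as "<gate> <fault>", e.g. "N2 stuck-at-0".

Fault-free values for test 1 (A=1, B=0, C=0, D=0): N1=0, N2=1, N3=0, N4=0, N5=1, N6=0, N7=0, giving Y=0. Observed 1.
Test 1: faults giving observed 1 are {N1 stuck-at-1, N1 inverted output, N2 stuck-at-0, N2 inverted output, N3 stuck-at-1, N3 inverted output, N4 stuck-at-1, N4 inverted output, N5 stuck-at-0, N5 inverted output, N6 stuck-at-1, N6 inverted output, N7 stuck-at-1, N7 inverted output}.
Test 2 (A=0, B=0, C=0, D=1): fault-free N1=1, N2=0, N3=1, N4=0, N5=1, N6=0, N7=0 → 0; observed 0. Eliminates N4 stuck-at-1, N4 inverted output, N5 stuck-at-0, N5 inverted output, N6 stuck-at-1, N6 inverted output, N7 stuck-at-1, N7 inverted output.
Test 3 (A=1, B=1, C=1, D=1): fault-free N1=0, N2=1, N3=0, N4=0, N5=1, N6=0, N7=0 → 0; observed 1. Eliminates N1 stuck-at-1, N1 inverted output, N2 stuck-at-0, N2 inverted output.
Test 4 (A=1, B=0, C=0, D=1): fault-free N1=1, N2=0, N3=1, N4=1, N5=1, N6=0, N7=1 → 1; observed 1. Eliminates N3 inverted output.
Only N3 stuck-at-1 is consistent with every test.

N3 stuck-at-1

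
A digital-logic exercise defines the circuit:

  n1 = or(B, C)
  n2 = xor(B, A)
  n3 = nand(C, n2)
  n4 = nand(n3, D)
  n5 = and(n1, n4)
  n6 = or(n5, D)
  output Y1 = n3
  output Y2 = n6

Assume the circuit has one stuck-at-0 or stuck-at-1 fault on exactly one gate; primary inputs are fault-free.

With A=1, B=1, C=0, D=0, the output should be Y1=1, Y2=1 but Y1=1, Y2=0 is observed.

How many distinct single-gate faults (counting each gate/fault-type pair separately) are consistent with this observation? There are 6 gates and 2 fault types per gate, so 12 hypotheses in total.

Fault-free: n1=1, n2=0, n3=1, n4=1, n5=1, n6=1 → Y1=1, Y2=1. Observed Y1=1, Y2=0.
  n1 stuck-at-0: output Y1=1, Y2=0 ✓
  n1 stuck-at-1: output Y1=1, Y2=1 ✗
  n2 stuck-at-0: output Y1=1, Y2=1 ✗
  n2 stuck-at-1: output Y1=1, Y2=1 ✗
  n3 stuck-at-0: output Y1=0, Y2=1 ✗
  n3 stuck-at-1: output Y1=1, Y2=1 ✗
  n4 stuck-at-0: output Y1=1, Y2=0 ✓
  n4 stuck-at-1: output Y1=1, Y2=1 ✗
  n5 stuck-at-0: output Y1=1, Y2=0 ✓
  n5 stuck-at-1: output Y1=1, Y2=1 ✗
  n6 stuck-at-0: output Y1=1, Y2=0 ✓
  n6 stuck-at-1: output Y1=1, Y2=1 ✗
Consistent faults: {n1 stuck-at-0, n4 stuck-at-0, n5 stuck-at-0, n6 stuck-at-0} — 4 in all.

4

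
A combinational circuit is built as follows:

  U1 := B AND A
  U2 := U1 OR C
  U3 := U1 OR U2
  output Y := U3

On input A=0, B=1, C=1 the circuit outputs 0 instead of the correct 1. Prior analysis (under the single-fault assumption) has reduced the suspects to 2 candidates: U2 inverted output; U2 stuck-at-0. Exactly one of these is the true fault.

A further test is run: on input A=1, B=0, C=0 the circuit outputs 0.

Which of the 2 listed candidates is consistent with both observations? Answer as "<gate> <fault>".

Evaluate each candidate on input A=1, B=0, C=0:
  U2 inverted output: U1=0, U2=1 [inverted output], U3=1 → 1 — eliminated
  U2 stuck-at-0: U1=0, U2=0 [stuck-at-0], U3=0 → 0 — matches
Only U2 stuck-at-0 reproduces the observed 0.

U2 stuck-at-0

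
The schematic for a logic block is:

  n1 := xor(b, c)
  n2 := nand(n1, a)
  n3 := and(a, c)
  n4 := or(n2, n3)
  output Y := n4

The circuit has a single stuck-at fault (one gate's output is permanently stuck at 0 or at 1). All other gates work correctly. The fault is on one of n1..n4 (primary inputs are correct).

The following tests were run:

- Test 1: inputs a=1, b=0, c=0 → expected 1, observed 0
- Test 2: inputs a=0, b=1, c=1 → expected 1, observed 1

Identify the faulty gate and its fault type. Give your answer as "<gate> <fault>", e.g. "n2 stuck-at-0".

n1 stuck-at-1

Fault-free values for test 1 (a=1, b=0, c=0): n1=0, n2=1, n3=0, n4=1, giving Y=1. Observed 0.
Test 1: faults giving observed 0 are {n1 stuck-at-1, n2 stuck-at-0, n4 stuck-at-0}.
Test 2 (a=0, b=1, c=1): fault-free n1=0, n2=1, n3=0, n4=1 → 1; observed 1. Eliminates n2 stuck-at-0, n4 stuck-at-0.
Only n1 stuck-at-1 is consistent with every test.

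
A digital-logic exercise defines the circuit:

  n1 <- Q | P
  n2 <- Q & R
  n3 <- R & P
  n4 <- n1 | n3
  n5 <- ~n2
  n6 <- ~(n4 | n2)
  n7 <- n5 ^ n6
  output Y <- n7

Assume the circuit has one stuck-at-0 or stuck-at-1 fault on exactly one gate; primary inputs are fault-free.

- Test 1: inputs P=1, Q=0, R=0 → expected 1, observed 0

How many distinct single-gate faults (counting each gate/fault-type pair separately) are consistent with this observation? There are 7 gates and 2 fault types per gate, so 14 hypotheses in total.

6

Fault-free: n1=1, n2=0, n3=0, n4=1, n5=1, n6=0, n7=1 → 1. Observed 0.
  n1 stuck-at-0: output 0 ✓
  n1 stuck-at-1: output 1 ✗
  n2 stuck-at-0: output 1 ✗
  n2 stuck-at-1: output 0 ✓
  n3 stuck-at-0: output 1 ✗
  n3 stuck-at-1: output 1 ✗
  n4 stuck-at-0: output 0 ✓
  n4 stuck-at-1: output 1 ✗
  n5 stuck-at-0: output 0 ✓
  n5 stuck-at-1: output 1 ✗
  n6 stuck-at-0: output 1 ✗
  n6 stuck-at-1: output 0 ✓
  n7 stuck-at-0: output 0 ✓
  n7 stuck-at-1: output 1 ✗
Consistent faults: {n1 stuck-at-0, n2 stuck-at-1, n4 stuck-at-0, n5 stuck-at-0, n6 stuck-at-1, n7 stuck-at-0} — 6 in all.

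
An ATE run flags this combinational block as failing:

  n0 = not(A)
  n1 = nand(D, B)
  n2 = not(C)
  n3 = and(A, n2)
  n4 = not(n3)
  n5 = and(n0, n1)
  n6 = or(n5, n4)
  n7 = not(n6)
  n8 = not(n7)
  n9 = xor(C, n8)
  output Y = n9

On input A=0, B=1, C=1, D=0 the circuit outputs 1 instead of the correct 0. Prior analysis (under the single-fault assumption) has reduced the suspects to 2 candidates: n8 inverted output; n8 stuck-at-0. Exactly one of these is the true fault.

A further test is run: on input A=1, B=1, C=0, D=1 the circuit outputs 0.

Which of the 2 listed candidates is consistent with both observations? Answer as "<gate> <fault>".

Evaluate each candidate on input A=1, B=1, C=0, D=1:
  n8 inverted output: n0=0, n1=0, n2=1, n3=1, n4=0, n5=0, n6=0, n7=1, n8=1 [inverted output], n9=1 → 1 — eliminated
  n8 stuck-at-0: n0=0, n1=0, n2=1, n3=1, n4=0, n5=0, n6=0, n7=1, n8=0 [stuck-at-0], n9=0 → 0 — matches
Only n8 stuck-at-0 reproduces the observed 0.

n8 stuck-at-0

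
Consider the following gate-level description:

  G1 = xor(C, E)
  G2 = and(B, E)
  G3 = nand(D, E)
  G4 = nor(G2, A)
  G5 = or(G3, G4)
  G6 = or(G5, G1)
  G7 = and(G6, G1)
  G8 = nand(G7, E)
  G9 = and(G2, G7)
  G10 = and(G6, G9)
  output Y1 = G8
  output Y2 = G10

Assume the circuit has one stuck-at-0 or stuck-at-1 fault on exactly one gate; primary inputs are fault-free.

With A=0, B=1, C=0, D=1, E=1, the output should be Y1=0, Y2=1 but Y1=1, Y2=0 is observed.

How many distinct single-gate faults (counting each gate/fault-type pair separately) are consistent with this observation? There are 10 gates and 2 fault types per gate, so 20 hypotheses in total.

Fault-free: G1=1, G2=1, G3=0, G4=0, G5=0, G6=1, G7=1, G8=0, G9=1, G10=1 → Y1=0, Y2=1. Observed Y1=1, Y2=0.
  G1: stuck-at-0 ✓; others ✗
  G2: none of the 2 fault types match ✗
  G3: none of the 2 fault types match ✗
  G4: none of the 2 fault types match ✗
  G5: none of the 2 fault types match ✗
  G6: stuck-at-0 ✓; others ✗
  G7: stuck-at-0 ✓; others ✗
  G8: none of the 2 fault types match ✗
  G9: none of the 2 fault types match ✗
  G10: none of the 2 fault types match ✗
Consistent faults: {G1 stuck-at-0, G6 stuck-at-0, G7 stuck-at-0} — 3 in all.

3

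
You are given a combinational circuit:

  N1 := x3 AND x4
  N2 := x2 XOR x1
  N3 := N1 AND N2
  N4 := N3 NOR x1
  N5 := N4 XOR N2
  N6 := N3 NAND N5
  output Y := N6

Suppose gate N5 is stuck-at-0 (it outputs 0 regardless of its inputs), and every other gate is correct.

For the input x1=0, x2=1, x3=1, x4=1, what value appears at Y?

Propagate with N5 forced: N1=1, N2=1, N3=1, N4=0, N5=0 [stuck-at-0], N6=1.
So Y = 1. (Without the fault it would be 0.)

1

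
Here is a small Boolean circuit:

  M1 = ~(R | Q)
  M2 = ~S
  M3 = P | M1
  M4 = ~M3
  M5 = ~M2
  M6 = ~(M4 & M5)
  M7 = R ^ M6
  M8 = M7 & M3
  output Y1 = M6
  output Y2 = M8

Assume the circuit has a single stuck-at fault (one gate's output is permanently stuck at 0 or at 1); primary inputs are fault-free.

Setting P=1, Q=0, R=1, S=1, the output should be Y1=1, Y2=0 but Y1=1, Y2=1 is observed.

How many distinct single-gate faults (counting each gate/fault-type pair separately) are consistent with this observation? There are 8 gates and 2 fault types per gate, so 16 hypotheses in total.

Fault-free: M1=0, M2=0, M3=1, M4=0, M5=1, M6=1, M7=0, M8=0 → Y1=1, Y2=0. Observed Y1=1, Y2=1.
  M1: none of the 2 fault types match ✗
  M2: none of the 2 fault types match ✗
  M3: none of the 2 fault types match ✗
  M4: none of the 2 fault types match ✗
  M5: none of the 2 fault types match ✗
  M6: none of the 2 fault types match ✗
  M7: stuck-at-1 ✓; others ✗
  M8: stuck-at-1 ✓; others ✗
Consistent faults: {M7 stuck-at-1, M8 stuck-at-1} — 2 in all.

2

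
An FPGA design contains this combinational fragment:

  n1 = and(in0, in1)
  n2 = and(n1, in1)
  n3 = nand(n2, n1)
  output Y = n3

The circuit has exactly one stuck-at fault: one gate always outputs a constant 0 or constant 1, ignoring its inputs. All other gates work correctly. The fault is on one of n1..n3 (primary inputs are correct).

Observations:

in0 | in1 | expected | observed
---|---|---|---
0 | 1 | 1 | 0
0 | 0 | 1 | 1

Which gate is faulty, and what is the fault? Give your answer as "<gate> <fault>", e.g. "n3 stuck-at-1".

Fault-free values for test 1 (in0=0, in1=1): n1=0, n2=0, n3=1, giving Y=1. Observed 0.
Test 1: faults giving observed 0 are {n1 stuck-at-1, n3 stuck-at-0}.
Test 2 (in0=0, in1=0): fault-free n1=0, n2=0, n3=1 → 1; observed 1. Eliminates n3 stuck-at-0.
Only n1 stuck-at-1 is consistent with every test.

n1 stuck-at-1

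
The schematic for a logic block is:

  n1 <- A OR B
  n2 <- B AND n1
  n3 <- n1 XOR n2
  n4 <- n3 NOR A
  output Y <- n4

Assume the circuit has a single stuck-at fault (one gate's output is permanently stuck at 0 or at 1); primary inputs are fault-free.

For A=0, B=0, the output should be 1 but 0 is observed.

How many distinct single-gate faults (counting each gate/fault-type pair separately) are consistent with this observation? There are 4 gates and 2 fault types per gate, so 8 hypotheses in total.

Fault-free: n1=0, n2=0, n3=0, n4=1 → 1. Observed 0.
  n1 stuck-at-0: output 1 ✗
  n1 stuck-at-1: output 0 ✓
  n2 stuck-at-0: output 1 ✗
  n2 stuck-at-1: output 0 ✓
  n3 stuck-at-0: output 1 ✗
  n3 stuck-at-1: output 0 ✓
  n4 stuck-at-0: output 0 ✓
  n4 stuck-at-1: output 1 ✗
Consistent faults: {n1 stuck-at-1, n2 stuck-at-1, n3 stuck-at-1, n4 stuck-at-0} — 4 in all.

4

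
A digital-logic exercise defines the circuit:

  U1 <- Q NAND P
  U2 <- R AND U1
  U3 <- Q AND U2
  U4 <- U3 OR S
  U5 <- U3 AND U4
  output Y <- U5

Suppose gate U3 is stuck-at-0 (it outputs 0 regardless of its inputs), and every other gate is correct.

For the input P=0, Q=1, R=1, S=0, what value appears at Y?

Propagate with U3 forced: U1=1, U2=1, U3=0 [stuck-at-0], U4=0, U5=0.
So Y = 0. (Without the fault it would be 1.)

0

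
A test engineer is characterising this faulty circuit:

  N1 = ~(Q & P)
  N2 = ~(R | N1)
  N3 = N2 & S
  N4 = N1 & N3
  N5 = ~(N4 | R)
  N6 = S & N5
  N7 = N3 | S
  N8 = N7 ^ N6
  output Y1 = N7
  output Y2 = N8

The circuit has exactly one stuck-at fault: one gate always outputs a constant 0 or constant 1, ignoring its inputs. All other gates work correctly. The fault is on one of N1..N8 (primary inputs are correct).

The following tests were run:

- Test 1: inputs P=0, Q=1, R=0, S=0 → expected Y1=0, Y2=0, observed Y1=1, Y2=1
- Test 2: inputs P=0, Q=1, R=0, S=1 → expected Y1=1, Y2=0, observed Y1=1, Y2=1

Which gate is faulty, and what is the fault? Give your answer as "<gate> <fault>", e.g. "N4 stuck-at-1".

Fault-free values for test 1 (P=0, Q=1, R=0, S=0): N1=1, N2=0, N3=0, N4=0, N5=1, N6=0, N7=0, N8=0, giving Y1=0, Y2=0. Observed Y1=1, Y2=1.
Test 1: faults giving observed Y1=1, Y2=1 are {N3 stuck-at-1, N7 stuck-at-1}.
Test 2 (P=0, Q=1, R=0, S=1): fault-free N1=1, N2=0, N3=0, N4=0, N5=1, N6=1, N7=1, N8=0 → Y1=1, Y2=0; observed Y1=1, Y2=1. Eliminates N7 stuck-at-1.
Only N3 stuck-at-1 is consistent with every test.

N3 stuck-at-1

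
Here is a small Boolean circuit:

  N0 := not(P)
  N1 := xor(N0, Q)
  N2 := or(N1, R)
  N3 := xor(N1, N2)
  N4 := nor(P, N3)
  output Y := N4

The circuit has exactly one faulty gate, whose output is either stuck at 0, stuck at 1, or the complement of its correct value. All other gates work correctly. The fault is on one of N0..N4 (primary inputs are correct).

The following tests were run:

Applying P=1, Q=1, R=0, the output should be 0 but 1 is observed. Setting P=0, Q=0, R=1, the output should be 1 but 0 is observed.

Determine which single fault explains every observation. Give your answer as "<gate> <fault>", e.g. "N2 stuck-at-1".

Fault-free values for test 1 (P=1, Q=1, R=0): N0=0, N1=1, N2=1, N3=0, N4=0, giving Y=0. Observed 1.
Test 1: faults giving observed 1 are {N4 stuck-at-1, N4 inverted output}.
Test 2 (P=0, Q=0, R=1): fault-free N0=1, N1=1, N2=1, N3=0, N4=1 → 1; observed 0. Eliminates N4 stuck-at-1.
Only N4 inverted output is consistent with every test.

N4 inverted output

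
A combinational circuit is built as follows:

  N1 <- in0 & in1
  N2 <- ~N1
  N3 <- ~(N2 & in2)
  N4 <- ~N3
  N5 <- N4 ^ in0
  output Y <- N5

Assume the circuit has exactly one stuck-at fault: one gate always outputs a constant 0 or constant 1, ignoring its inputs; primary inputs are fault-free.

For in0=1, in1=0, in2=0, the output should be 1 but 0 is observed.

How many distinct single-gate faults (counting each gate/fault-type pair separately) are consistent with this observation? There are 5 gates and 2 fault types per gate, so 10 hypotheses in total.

Fault-free: N1=0, N2=1, N3=1, N4=0, N5=1 → 1. Observed 0.
  N1 stuck-at-0: output 1 ✗
  N1 stuck-at-1: output 1 ✗
  N2 stuck-at-0: output 1 ✗
  N2 stuck-at-1: output 1 ✗
  N3 stuck-at-0: output 0 ✓
  N3 stuck-at-1: output 1 ✗
  N4 stuck-at-0: output 1 ✗
  N4 stuck-at-1: output 0 ✓
  N5 stuck-at-0: output 0 ✓
  N5 stuck-at-1: output 1 ✗
Consistent faults: {N3 stuck-at-0, N4 stuck-at-1, N5 stuck-at-0} — 3 in all.

3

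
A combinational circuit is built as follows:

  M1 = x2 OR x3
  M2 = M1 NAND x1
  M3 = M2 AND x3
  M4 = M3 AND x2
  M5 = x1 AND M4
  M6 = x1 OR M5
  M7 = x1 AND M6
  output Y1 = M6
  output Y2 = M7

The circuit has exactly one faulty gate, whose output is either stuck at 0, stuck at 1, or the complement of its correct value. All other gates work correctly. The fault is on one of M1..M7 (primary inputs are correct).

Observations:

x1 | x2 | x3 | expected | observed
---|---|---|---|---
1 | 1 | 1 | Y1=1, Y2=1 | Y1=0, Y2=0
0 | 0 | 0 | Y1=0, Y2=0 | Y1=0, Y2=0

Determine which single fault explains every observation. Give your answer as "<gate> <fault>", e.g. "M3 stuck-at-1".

Fault-free values for test 1 (x1=1, x2=1, x3=1): M1=1, M2=0, M3=0, M4=0, M5=0, M6=1, M7=1, giving Y1=1, Y2=1. Observed Y1=0, Y2=0.
Test 1: faults giving observed Y1=0, Y2=0 are {M6 stuck-at-0, M6 inverted output}.
Test 2 (x1=0, x2=0, x3=0): fault-free M1=0, M2=1, M3=0, M4=0, M5=0, M6=0, M7=0 → Y1=0, Y2=0; observed Y1=0, Y2=0. Eliminates M6 inverted output.
Only M6 stuck-at-0 is consistent with every test.

M6 stuck-at-0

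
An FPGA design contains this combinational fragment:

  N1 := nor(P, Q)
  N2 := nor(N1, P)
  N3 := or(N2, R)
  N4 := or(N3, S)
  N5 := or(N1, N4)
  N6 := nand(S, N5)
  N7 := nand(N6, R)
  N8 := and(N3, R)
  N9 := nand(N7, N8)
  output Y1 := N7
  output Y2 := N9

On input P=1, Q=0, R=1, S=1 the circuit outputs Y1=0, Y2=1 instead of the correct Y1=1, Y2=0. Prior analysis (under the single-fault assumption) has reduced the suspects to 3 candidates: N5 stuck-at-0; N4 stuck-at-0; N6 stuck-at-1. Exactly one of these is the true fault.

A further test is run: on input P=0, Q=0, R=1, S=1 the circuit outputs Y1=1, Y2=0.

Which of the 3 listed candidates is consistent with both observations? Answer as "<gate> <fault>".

Evaluate each candidate on input P=0, Q=0, R=1, S=1:
  N5 stuck-at-0: N1=1, N2=0, N3=1, N4=1, N5=0 [stuck-at-0], N6=1, N7=0, N8=1, N9=1 → Y1=0, Y2=1 — eliminated
  N4 stuck-at-0: N1=1, N2=0, N3=1, N4=0 [stuck-at-0], N5=1, N6=0, N7=1, N8=1, N9=0 → Y1=1, Y2=0 — matches
  N6 stuck-at-1: N1=1, N2=0, N3=1, N4=1, N5=1, N6=1 [stuck-at-1], N7=0, N8=1, N9=1 → Y1=0, Y2=1 — eliminated
Only N4 stuck-at-0 reproduces the observed Y1=1, Y2=0.

N4 stuck-at-0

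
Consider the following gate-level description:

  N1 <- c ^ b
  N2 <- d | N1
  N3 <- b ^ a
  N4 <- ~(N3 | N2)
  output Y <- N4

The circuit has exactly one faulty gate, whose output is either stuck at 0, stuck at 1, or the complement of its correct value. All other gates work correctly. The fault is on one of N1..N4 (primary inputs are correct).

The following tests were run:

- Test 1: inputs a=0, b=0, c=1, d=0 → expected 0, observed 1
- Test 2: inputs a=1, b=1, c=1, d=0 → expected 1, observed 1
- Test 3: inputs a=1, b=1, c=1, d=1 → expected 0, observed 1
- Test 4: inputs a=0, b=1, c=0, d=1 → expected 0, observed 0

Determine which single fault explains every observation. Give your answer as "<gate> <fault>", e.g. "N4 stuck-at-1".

Fault-free values for test 1 (a=0, b=0, c=1, d=0): N1=1, N2=1, N3=0, N4=0, giving Y=0. Observed 1.
Test 1: faults giving observed 1 are {N1 stuck-at-0, N1 inverted output, N2 stuck-at-0, N2 inverted output, N4 stuck-at-1, N4 inverted output}.
Test 2 (a=1, b=1, c=1, d=0): fault-free N1=0, N2=0, N3=0, N4=1 → 1; observed 1. Eliminates N1 inverted output, N2 inverted output, N4 inverted output.
Test 3 (a=1, b=1, c=1, d=1): fault-free N1=0, N2=1, N3=0, N4=0 → 0; observed 1. Eliminates N1 stuck-at-0.
Test 4 (a=0, b=1, c=0, d=1): fault-free N1=1, N2=1, N3=1, N4=0 → 0; observed 0. Eliminates N4 stuck-at-1.
Only N2 stuck-at-0 is consistent with every test.

N2 stuck-at-0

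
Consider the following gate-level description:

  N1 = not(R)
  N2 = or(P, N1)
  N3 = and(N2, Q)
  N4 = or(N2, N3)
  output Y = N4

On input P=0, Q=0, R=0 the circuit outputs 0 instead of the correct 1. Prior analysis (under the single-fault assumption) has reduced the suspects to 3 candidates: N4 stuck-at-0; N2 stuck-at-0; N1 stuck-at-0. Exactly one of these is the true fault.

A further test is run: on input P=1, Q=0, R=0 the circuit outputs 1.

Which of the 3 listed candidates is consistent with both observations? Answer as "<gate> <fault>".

N1 stuck-at-0

Evaluate each candidate on input P=1, Q=0, R=0:
  N4 stuck-at-0: N1=1, N2=1, N3=0, N4=0 [stuck-at-0] → 0 — eliminated
  N2 stuck-at-0: N1=1, N2=0 [stuck-at-0], N3=0, N4=0 → 0 — eliminated
  N1 stuck-at-0: N1=0 [stuck-at-0], N2=1, N3=0, N4=1 → 1 — matches
Only N1 stuck-at-0 reproduces the observed 1.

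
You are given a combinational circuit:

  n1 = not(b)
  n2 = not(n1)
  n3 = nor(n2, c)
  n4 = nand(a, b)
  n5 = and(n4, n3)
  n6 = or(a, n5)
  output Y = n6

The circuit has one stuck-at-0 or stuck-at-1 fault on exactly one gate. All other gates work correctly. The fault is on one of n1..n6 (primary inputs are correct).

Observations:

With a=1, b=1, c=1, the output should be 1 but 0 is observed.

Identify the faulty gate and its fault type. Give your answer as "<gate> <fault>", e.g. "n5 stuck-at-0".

n6 stuck-at-0

Fault-free values for test 1 (a=1, b=1, c=1): n1=0, n2=1, n3=0, n4=0, n5=0, n6=1, giving Y=1. Observed 0.
Test 1: faults giving observed 0 are {n6 stuck-at-0}.
Only n6 stuck-at-0 is consistent with every test.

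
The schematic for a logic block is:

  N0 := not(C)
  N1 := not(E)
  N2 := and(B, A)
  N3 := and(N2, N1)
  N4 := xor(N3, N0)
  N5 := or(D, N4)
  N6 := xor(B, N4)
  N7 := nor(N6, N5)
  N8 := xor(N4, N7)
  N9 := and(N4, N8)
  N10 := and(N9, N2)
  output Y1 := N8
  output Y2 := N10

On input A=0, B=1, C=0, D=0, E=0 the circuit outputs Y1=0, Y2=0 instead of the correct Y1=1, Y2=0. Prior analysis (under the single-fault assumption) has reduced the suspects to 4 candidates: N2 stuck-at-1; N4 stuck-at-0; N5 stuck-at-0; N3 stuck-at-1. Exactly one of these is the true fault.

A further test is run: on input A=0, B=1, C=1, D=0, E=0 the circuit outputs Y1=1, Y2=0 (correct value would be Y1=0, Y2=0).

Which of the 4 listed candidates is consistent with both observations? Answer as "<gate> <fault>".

Evaluate each candidate on input A=0, B=1, C=1, D=0, E=0:
  N2 stuck-at-1: N0=0, N1=1, N2=1 [stuck-at-1], N3=1, N4=1, N5=1, N6=0, N7=0, N8=1, N9=1, N10=1 → Y1=1, Y2=1 — eliminated
  N4 stuck-at-0: N0=0, N1=1, N2=0, N3=0, N4=0 [stuck-at-0], N5=0, N6=1, N7=0, N8=0, N9=0, N10=0 → Y1=0, Y2=0 — eliminated
  N5 stuck-at-0: N0=0, N1=1, N2=0, N3=0, N4=0, N5=0 [stuck-at-0], N6=1, N7=0, N8=0, N9=0, N10=0 → Y1=0, Y2=0 — eliminated
  N3 stuck-at-1: N0=0, N1=1, N2=0, N3=1 [stuck-at-1], N4=1, N5=1, N6=0, N7=0, N8=1, N9=1, N10=0 → Y1=1, Y2=0 — matches
Only N3 stuck-at-1 reproduces the observed Y1=1, Y2=0.

N3 stuck-at-1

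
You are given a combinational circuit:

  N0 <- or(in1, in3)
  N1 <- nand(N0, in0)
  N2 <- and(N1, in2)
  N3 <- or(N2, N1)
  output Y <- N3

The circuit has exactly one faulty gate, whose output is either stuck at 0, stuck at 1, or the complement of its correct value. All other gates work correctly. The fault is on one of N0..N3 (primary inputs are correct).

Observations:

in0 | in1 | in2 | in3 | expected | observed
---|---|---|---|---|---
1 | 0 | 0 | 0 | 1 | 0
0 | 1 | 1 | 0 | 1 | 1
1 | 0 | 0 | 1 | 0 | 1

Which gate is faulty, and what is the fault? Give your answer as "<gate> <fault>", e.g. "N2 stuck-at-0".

N0 inverted output

Fault-free values for test 1 (in0=1, in1=0, in2=0, in3=0): N0=0, N1=1, N2=0, N3=1, giving Y=1. Observed 0.
Test 1: faults giving observed 0 are {N0 stuck-at-1, N0 inverted output, N1 stuck-at-0, N1 inverted output, N3 stuck-at-0, N3 inverted output}.
Test 2 (in0=0, in1=1, in2=1, in3=0): fault-free N0=1, N1=1, N2=1, N3=1 → 1; observed 1. Eliminates N1 stuck-at-0, N1 inverted output, N3 stuck-at-0, N3 inverted output.
Test 3 (in0=1, in1=0, in2=0, in3=1): fault-free N0=1, N1=0, N2=0, N3=0 → 0; observed 1. Eliminates N0 stuck-at-1.
Only N0 inverted output is consistent with every test.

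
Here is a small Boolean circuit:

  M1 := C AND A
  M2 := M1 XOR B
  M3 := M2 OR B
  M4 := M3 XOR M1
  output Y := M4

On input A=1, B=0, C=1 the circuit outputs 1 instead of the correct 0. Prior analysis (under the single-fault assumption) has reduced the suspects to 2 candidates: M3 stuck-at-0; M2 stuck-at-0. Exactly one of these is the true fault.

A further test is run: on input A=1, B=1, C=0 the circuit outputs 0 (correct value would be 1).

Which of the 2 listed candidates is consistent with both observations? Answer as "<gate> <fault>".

Evaluate each candidate on input A=1, B=1, C=0:
  M3 stuck-at-0: M1=0, M2=1, M3=0 [stuck-at-0], M4=0 → 0 — matches
  M2 stuck-at-0: M1=0, M2=0 [stuck-at-0], M3=1, M4=1 → 1 — eliminated
Only M3 stuck-at-0 reproduces the observed 0.

M3 stuck-at-0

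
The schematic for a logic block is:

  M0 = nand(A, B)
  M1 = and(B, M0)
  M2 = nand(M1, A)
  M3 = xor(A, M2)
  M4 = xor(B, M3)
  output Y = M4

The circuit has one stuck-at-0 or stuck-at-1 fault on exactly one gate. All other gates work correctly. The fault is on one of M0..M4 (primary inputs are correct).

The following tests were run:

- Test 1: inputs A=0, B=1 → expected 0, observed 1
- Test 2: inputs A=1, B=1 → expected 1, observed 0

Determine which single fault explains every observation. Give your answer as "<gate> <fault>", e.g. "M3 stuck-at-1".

Fault-free values for test 1 (A=0, B=1): M0=1, M1=1, M2=1, M3=1, M4=0, giving Y=0. Observed 1.
Test 1: faults giving observed 1 are {M2 stuck-at-0, M3 stuck-at-0, M4 stuck-at-1}.
Test 2 (A=1, B=1): fault-free M0=0, M1=0, M2=1, M3=0, M4=1 → 1; observed 0. Eliminates M3 stuck-at-0, M4 stuck-at-1.
Only M2 stuck-at-0 is consistent with every test.

M2 stuck-at-0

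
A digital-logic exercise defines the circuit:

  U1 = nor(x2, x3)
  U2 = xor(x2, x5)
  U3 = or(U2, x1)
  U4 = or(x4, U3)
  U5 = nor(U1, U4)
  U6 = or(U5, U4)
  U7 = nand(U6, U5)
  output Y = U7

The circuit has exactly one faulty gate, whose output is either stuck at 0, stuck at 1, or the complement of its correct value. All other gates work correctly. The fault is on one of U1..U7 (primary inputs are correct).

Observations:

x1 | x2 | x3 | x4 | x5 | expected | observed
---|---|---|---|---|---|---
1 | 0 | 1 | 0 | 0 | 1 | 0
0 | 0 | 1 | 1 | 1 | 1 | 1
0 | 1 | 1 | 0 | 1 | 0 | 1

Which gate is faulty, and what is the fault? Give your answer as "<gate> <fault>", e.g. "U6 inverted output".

Fault-free values for test 1 (x1=1, x2=0, x3=1, x4=0, x5=0): U1=0, U2=0, U3=1, U4=1, U5=0, U6=1, U7=1, giving Y=1. Observed 0.
Test 1: faults giving observed 0 are {U3 stuck-at-0, U3 inverted output, U4 stuck-at-0, U4 inverted output, U5 stuck-at-1, U5 inverted output, U7 stuck-at-0, U7 inverted output}.
Test 2 (x1=0, x2=0, x3=1, x4=1, x5=1): fault-free U1=0, U2=1, U3=1, U4=1, U5=0, U6=1, U7=1 → 1; observed 1. Eliminates U4 stuck-at-0, U4 inverted output, U5 stuck-at-1, U5 inverted output, U7 stuck-at-0, U7 inverted output.
Test 3 (x1=0, x2=1, x3=1, x4=0, x5=1): fault-free U1=0, U2=0, U3=0, U4=0, U5=1, U6=1, U7=0 → 0; observed 1. Eliminates U3 stuck-at-0.
Only U3 inverted output is consistent with every test.

U3 inverted output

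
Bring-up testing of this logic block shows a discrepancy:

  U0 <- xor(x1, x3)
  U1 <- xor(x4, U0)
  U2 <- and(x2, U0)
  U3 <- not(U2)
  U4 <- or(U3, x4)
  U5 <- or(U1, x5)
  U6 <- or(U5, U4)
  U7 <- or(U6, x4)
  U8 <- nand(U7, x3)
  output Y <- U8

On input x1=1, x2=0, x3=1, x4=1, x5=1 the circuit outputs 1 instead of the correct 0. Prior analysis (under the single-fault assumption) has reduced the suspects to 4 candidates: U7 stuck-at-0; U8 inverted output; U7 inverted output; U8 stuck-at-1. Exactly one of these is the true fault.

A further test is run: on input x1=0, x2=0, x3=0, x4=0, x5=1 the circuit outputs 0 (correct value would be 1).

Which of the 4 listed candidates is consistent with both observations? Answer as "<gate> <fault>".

Evaluate each candidate on input x1=0, x2=0, x3=0, x4=0, x5=1:
  U7 stuck-at-0: U0=0, U1=0, U2=0, U3=1, U4=1, U5=1, U6=1, U7=0 [stuck-at-0], U8=1 → 1 — eliminated
  U8 inverted output: U0=0, U1=0, U2=0, U3=1, U4=1, U5=1, U6=1, U7=1, U8=0 [inverted output] → 0 — matches
  U7 inverted output: U0=0, U1=0, U2=0, U3=1, U4=1, U5=1, U6=1, U7=0 [inverted output], U8=1 → 1 — eliminated
  U8 stuck-at-1: U0=0, U1=0, U2=0, U3=1, U4=1, U5=1, U6=1, U7=1, U8=1 [stuck-at-1] → 1 — eliminated
Only U8 inverted output reproduces the observed 0.

U8 inverted output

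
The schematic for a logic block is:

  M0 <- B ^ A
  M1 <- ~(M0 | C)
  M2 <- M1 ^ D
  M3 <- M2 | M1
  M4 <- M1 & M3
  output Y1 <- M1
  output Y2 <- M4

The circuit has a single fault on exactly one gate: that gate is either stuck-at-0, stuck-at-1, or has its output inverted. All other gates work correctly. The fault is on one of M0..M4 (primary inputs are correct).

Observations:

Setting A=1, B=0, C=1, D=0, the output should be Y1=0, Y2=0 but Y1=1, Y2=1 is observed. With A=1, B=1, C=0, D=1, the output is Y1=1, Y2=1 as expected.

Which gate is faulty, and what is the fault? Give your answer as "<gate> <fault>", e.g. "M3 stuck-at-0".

M1 stuck-at-1

Fault-free values for test 1 (A=1, B=0, C=1, D=0): M0=1, M1=0, M2=0, M3=0, M4=0, giving Y1=0, Y2=0. Observed Y1=1, Y2=1.
Test 1: faults giving observed Y1=1, Y2=1 are {M1 stuck-at-1, M1 inverted output}.
Test 2 (A=1, B=1, C=0, D=1): fault-free M0=0, M1=1, M2=0, M3=1, M4=1 → Y1=1, Y2=1; observed Y1=1, Y2=1. Eliminates M1 inverted output.
Only M1 stuck-at-1 is consistent with every test.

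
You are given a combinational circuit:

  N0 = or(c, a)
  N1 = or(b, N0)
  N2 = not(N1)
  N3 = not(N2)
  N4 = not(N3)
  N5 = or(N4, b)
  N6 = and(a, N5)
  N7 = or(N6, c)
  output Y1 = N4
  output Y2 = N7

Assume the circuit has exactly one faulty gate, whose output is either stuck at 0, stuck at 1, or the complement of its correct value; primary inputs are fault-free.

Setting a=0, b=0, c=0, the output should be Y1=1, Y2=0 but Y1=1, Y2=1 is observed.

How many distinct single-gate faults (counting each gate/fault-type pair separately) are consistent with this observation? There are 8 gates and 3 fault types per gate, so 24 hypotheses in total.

4

Fault-free: N0=0, N1=0, N2=1, N3=0, N4=1, N5=1, N6=0, N7=0 → Y1=1, Y2=0. Observed Y1=1, Y2=1.
  N0: none of the 3 fault types match ✗
  N1: none of the 3 fault types match ✗
  N2: none of the 3 fault types match ✗
  N3: none of the 3 fault types match ✗
  N4: none of the 3 fault types match ✗
  N5: none of the 3 fault types match ✗
  N6: stuck-at-1, inverted output ✓; others ✗
  N7: stuck-at-1, inverted output ✓; others ✗
Consistent faults: {N6 stuck-at-1, N6 inverted output, N7 stuck-at-1, N7 inverted output} — 4 in all.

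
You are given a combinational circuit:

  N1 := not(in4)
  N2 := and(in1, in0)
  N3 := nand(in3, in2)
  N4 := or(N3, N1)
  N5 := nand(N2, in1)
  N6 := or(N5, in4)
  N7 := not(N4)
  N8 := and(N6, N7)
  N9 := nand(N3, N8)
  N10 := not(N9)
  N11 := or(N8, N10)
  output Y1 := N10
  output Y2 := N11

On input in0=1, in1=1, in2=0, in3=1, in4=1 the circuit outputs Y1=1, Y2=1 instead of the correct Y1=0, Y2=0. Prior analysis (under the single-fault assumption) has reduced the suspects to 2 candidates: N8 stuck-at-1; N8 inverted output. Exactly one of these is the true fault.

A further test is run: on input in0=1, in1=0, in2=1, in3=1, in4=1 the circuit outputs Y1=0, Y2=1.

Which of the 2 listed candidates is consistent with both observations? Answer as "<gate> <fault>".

Evaluate each candidate on input in0=1, in1=0, in2=1, in3=1, in4=1:
  N8 stuck-at-1: N1=0, N2=0, N3=0, N4=0, N5=1, N6=1, N7=1, N8=1 [stuck-at-1], N9=1, N10=0, N11=1 → Y1=0, Y2=1 — matches
  N8 inverted output: N1=0, N2=0, N3=0, N4=0, N5=1, N6=1, N7=1, N8=0 [inverted output], N9=1, N10=0, N11=0 → Y1=0, Y2=0 — eliminated
Only N8 stuck-at-1 reproduces the observed Y1=0, Y2=1.

N8 stuck-at-1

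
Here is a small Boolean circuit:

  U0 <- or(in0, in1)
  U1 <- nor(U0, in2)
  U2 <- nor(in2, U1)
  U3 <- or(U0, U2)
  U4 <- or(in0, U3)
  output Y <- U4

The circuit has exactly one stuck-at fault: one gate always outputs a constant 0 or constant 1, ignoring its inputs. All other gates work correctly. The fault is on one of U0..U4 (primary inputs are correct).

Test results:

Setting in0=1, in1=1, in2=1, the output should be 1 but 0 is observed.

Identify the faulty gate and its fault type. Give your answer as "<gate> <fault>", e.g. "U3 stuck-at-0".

U4 stuck-at-0

Fault-free values for test 1 (in0=1, in1=1, in2=1): U0=1, U1=0, U2=0, U3=1, U4=1, giving Y=1. Observed 0.
Test 1: faults giving observed 0 are {U4 stuck-at-0}.
Only U4 stuck-at-0 is consistent with every test.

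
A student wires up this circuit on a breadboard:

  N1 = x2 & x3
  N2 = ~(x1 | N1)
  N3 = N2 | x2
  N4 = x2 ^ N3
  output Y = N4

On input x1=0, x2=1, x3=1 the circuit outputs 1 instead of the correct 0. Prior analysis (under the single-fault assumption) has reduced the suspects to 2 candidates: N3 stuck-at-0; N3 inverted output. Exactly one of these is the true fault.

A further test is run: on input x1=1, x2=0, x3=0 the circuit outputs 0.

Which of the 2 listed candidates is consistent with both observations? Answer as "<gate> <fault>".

Evaluate each candidate on input x1=1, x2=0, x3=0:
  N3 stuck-at-0: N1=0, N2=0, N3=0 [stuck-at-0], N4=0 → 0 — matches
  N3 inverted output: N1=0, N2=0, N3=1 [inverted output], N4=1 → 1 — eliminated
Only N3 stuck-at-0 reproduces the observed 0.

N3 stuck-at-0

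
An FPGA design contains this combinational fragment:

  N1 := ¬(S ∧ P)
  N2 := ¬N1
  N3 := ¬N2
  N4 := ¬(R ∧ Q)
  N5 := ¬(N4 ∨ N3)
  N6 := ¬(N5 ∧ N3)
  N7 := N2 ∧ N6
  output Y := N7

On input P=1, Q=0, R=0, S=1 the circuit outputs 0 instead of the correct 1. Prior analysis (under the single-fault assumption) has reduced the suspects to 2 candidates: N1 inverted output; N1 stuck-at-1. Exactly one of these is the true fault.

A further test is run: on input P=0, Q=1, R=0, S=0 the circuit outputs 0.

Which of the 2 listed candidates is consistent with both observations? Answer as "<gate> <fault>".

N1 stuck-at-1

Evaluate each candidate on input P=0, Q=1, R=0, S=0:
  N1 inverted output: N1=0 [inverted output], N2=1, N3=0, N4=1, N5=0, N6=1, N7=1 → 1 — eliminated
  N1 stuck-at-1: N1=1 [stuck-at-1], N2=0, N3=1, N4=1, N5=0, N6=1, N7=0 → 0 — matches
Only N1 stuck-at-1 reproduces the observed 0.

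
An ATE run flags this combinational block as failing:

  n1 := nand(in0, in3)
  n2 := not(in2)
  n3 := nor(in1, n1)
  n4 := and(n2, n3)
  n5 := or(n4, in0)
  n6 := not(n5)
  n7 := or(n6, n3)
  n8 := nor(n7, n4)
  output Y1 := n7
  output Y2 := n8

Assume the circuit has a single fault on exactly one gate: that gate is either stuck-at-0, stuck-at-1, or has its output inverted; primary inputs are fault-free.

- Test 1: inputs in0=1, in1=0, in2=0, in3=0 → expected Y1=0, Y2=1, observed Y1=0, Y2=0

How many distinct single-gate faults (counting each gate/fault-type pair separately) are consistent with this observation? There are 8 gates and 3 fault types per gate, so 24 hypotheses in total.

4

Fault-free: n1=1, n2=1, n3=0, n4=0, n5=1, n6=0, n7=0, n8=1 → Y1=0, Y2=1. Observed Y1=0, Y2=0.
  n1: none of the 3 fault types match ✗
  n2: none of the 3 fault types match ✗
  n3: none of the 3 fault types match ✗
  n4: stuck-at-1, inverted output ✓; others ✗
  n5: none of the 3 fault types match ✗
  n6: none of the 3 fault types match ✗
  n7: none of the 3 fault types match ✗
  n8: stuck-at-0, inverted output ✓; others ✗
Consistent faults: {n4 stuck-at-1, n4 inverted output, n8 stuck-at-0, n8 inverted output} — 4 in all.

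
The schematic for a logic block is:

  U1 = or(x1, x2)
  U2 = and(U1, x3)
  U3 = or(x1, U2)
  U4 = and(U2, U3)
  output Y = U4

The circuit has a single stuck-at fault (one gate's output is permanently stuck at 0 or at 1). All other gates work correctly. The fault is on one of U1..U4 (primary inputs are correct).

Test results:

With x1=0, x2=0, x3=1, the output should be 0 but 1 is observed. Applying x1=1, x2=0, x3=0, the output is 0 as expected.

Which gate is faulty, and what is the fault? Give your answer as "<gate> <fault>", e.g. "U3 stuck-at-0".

Fault-free values for test 1 (x1=0, x2=0, x3=1): U1=0, U2=0, U3=0, U4=0, giving Y=0. Observed 1.
Test 1: faults giving observed 1 are {U1 stuck-at-1, U2 stuck-at-1, U4 stuck-at-1}.
Test 2 (x1=1, x2=0, x3=0): fault-free U1=1, U2=0, U3=1, U4=0 → 0; observed 0. Eliminates U2 stuck-at-1, U4 stuck-at-1.
Only U1 stuck-at-1 is consistent with every test.

U1 stuck-at-1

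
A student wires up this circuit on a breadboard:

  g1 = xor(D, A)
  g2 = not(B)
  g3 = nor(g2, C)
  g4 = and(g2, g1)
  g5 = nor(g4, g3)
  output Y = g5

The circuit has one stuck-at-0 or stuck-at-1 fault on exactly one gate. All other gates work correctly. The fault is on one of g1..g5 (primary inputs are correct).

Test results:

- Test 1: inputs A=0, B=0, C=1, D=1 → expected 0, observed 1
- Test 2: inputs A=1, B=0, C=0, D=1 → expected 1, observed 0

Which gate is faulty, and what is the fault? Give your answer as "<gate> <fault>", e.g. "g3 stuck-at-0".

Fault-free values for test 1 (A=0, B=0, C=1, D=1): g1=1, g2=1, g3=0, g4=1, g5=0, giving Y=0. Observed 1.
Test 1: faults giving observed 1 are {g1 stuck-at-0, g2 stuck-at-0, g4 stuck-at-0, g5 stuck-at-1}.
Test 2 (A=1, B=0, C=0, D=1): fault-free g1=0, g2=1, g3=0, g4=0, g5=1 → 1; observed 0. Eliminates g1 stuck-at-0, g4 stuck-at-0, g5 stuck-at-1.
Only g2 stuck-at-0 is consistent with every test.

g2 stuck-at-0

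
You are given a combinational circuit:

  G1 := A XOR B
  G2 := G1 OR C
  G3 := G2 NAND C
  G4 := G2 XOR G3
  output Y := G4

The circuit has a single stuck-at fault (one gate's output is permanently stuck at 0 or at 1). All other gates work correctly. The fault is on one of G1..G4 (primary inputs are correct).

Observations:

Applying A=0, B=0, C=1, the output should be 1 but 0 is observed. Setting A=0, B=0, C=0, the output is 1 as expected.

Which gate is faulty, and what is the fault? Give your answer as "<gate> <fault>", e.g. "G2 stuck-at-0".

G3 stuck-at-1

Fault-free values for test 1 (A=0, B=0, C=1): G1=0, G2=1, G3=0, G4=1, giving Y=1. Observed 0.
Test 1: faults giving observed 0 are {G3 stuck-at-1, G4 stuck-at-0}.
Test 2 (A=0, B=0, C=0): fault-free G1=0, G2=0, G3=1, G4=1 → 1; observed 1. Eliminates G4 stuck-at-0.
Only G3 stuck-at-1 is consistent with every test.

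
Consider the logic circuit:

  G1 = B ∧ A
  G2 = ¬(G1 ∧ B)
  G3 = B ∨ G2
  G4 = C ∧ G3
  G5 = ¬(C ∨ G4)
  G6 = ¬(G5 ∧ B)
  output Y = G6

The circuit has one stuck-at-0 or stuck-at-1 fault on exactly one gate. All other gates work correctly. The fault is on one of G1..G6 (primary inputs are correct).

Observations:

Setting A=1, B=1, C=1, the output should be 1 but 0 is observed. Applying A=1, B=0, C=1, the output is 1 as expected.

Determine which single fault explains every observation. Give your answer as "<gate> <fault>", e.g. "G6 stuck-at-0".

Fault-free values for test 1 (A=1, B=1, C=1): G1=1, G2=0, G3=1, G4=1, G5=0, G6=1, giving Y=1. Observed 0.
Test 1: faults giving observed 0 are {G5 stuck-at-1, G6 stuck-at-0}.
Test 2 (A=1, B=0, C=1): fault-free G1=0, G2=1, G3=1, G4=1, G5=0, G6=1 → 1; observed 1. Eliminates G6 stuck-at-0.
Only G5 stuck-at-1 is consistent with every test.

G5 stuck-at-1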